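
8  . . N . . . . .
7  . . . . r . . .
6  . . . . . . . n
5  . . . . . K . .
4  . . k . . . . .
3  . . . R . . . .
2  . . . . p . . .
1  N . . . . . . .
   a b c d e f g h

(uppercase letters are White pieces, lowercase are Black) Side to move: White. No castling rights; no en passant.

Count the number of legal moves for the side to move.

4

White to move; king on f5.
In check: yes, from the black knight on h6.
Legal moves: Kg6, Kf6, Kg5, Kf4.
Count: 4.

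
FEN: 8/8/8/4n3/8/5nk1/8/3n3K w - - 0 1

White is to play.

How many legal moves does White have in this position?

0

White to move; king on h1.
In check: no.
Legal moves: none.
Count: 0.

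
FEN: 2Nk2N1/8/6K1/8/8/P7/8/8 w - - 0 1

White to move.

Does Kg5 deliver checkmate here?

After Kg5: black king on d8; in check: no.
Black is not in check, so this cannot be checkmate.

no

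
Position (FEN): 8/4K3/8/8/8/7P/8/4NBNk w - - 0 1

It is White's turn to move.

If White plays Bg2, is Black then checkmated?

After Bg2: black king on h1; in check: yes, from the white bishop on g2.
Black has 2 legal replies: Kh2, Kxg1.
In check but a legal move exists → not checkmate.

no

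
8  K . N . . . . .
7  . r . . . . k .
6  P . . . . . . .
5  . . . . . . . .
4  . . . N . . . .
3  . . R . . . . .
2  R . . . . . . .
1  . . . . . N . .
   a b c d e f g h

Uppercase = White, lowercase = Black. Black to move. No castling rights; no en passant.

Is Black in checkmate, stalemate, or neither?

Black to move; black king on g7.
In check: no.
Legal moves for Black include: Kh8, Kg8, Kf8, Kh7, Kf7, Kh6, Kg6, Kf6, Rb8+, Rf7, Re7, Rd7, Rc7, Ra7+, Rb6, Rb5, Rb4, Rb3, ... (list truncated; more exist).
Black has legal moves and is not in check → neither.

neither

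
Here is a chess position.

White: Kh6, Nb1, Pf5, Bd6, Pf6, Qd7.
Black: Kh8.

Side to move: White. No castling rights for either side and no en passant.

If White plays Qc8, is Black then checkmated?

yes

After Qc8: black king on h8; in check: yes, from the white queen on c8.
King squares — g7: attacked by Pf6; h7: attacked by Kh6; g8: attacked by Qc8.
Black has no legal moves → checkmate.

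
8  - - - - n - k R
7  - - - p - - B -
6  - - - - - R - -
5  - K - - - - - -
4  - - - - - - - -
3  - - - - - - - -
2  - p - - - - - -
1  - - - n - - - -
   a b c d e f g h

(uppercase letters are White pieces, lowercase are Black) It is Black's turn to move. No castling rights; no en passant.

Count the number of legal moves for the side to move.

Black to move; king on g8.
In check: yes, from the white rook on h8.
Legal moves: Kxg7.
Count: 1.

1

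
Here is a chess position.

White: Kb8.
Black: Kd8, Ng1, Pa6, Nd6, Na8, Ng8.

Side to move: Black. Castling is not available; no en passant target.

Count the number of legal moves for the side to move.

20

Black to move; king on d8.
In check: no.
Legal moves: Ne7, Nh6, Nf6, Ke8, Ke7, Kd7, Nc7, Nb6, Ne8, Nc8, Nf7, Nb7, Nf5, Nb5, Ne4, Nc4, Nh3, Nf3, Ne2, a5.
Count: 20.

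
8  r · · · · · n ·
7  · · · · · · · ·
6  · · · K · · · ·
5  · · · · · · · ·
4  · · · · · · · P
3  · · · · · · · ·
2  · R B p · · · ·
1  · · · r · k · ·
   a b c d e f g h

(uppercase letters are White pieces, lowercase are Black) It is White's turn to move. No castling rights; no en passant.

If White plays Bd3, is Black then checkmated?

After Bd3: black king on f1; in check: yes, from the white bishop on d3.
Black has 4 legal replies: Kg2, Kf2, Kg1, Ke1.
In check but a legal move exists → not checkmate.

no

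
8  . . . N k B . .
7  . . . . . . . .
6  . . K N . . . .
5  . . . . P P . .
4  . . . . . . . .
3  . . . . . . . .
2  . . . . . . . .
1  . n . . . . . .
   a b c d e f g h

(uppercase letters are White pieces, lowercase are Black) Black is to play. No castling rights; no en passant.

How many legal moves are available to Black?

Black to move; king on e8.
In check: yes, from the white knight on d6.
Legal moves: Kxf8, Kxd8.
Count: 2.

2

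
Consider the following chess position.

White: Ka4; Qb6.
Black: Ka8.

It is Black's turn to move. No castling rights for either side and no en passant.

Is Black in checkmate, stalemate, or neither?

stalemate

Black to move; black king on a8.
In check: no.
King squares — a7: attacked by Qb6; b7: attacked by Qb6; b8: attacked by Qb6.
Legal moves for Black: none.
Not in check and no legal moves → stalemate.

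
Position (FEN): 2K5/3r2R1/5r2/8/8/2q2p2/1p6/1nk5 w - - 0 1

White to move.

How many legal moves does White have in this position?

2

White to move; king on c8.
In check: yes, from the black queen on c3.
Legal moves: Kb8, Kxd7.
Count: 2.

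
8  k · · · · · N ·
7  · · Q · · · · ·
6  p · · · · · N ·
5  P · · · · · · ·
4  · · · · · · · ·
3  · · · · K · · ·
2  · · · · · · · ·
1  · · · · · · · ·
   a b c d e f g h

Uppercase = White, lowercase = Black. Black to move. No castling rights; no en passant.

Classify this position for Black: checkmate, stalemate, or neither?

stalemate

Black to move; black king on a8.
In check: no.
King squares — a7: attacked by Qc7; b7: attacked by Qc7; b8: attacked by Qc7.
Legal moves for Black: none.
Not in check and no legal moves → stalemate.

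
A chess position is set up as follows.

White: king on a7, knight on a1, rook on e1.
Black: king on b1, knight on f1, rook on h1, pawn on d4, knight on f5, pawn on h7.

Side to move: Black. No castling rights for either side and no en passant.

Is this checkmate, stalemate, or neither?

neither

Black to move; black king on b1.
In check: yes, from the white rook on e1.
King squares — a1: attacked by Re1; c1: attacked by Re1; a2: available; b2: available; c2: attacked by Na1.
Legal moves for Black: Kb2, Ka2.
Black is in check but has 2 legal moves → neither.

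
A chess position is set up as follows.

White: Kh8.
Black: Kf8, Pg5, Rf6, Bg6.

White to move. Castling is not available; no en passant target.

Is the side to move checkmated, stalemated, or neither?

White to move; white king on h8.
In check: no.
King squares — g7: attacked by Kf8; h7: attacked by Bg6; g8: attacked by Kf8.
Legal moves for White: none.
Not in check and no legal moves → stalemate.

stalemate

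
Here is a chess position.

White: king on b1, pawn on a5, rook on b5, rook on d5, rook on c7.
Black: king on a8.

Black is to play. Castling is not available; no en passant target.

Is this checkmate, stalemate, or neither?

Black to move; black king on a8.
In check: no.
King squares — a7: attacked by Rc7; b7: attacked by Rb5; b8: attacked by Rb5.
Legal moves for Black: none.
Not in check and no legal moves → stalemate.

stalemate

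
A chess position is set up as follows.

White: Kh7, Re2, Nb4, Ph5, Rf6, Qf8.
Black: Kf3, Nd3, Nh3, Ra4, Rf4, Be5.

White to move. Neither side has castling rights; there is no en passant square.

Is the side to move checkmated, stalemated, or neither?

neither

White to move; white king on h7.
In check: no.
Legal moves for White include: Qh8, Qg8, Qe8, Qd8, Qc8, Qb8, Qa8+, Qg7, Qf7, Qe7, Qh6, Qd6, Qc5, Kh8, Kg8, Kg7, Kh6, Kg6, ... (list truncated; more exist).
White has legal moves and is not in check → neither.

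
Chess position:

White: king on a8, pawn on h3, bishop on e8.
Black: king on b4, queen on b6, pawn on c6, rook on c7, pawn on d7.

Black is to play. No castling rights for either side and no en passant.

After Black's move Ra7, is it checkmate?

After Ra7: white king on a8; in check: yes, from the black rook on a7.
King squares — a7: attacked by Qb6; b7: attacked by Qb6; b8: attacked by Qb6.
White has no legal moves → checkmate.

yes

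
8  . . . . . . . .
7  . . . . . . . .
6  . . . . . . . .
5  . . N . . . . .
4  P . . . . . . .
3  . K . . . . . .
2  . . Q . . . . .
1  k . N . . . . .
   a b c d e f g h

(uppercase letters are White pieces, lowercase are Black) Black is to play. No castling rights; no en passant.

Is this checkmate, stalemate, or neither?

Black to move; black king on a1.
In check: no.
King squares — b1: attacked by Qc2; a2: attacked by Nc1; b2: attacked by Qc2.
Legal moves for Black: none.
Not in check and no legal moves → stalemate.

stalemate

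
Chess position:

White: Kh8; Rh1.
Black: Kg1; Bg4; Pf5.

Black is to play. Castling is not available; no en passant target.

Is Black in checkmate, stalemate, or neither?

neither

Black to move; black king on g1.
In check: yes, from the white rook on h1.
Legal moves for Black: Kg2, Kf2, Kxh1.
Black is in check but has 3 legal moves → neither.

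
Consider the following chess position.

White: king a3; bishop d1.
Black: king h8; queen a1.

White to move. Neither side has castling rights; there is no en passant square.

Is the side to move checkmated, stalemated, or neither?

White to move; white king on a3.
In check: yes, from the black queen on a1.
King squares — a2: attacked by Qa1; b2: attacked by Qa1; b3: available; a4: attacked by Qa1; b4: available.
Legal moves for White: Kb4, Kb3.
White is in check but has 2 legal moves → neither.

neither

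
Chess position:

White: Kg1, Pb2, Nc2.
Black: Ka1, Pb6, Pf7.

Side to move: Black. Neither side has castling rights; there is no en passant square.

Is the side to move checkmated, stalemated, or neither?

Black to move; black king on a1.
In check: yes, from the white knight on c2.
Legal moves for Black: Kxb2, Ka2, Kb1.
Black is in check but has 3 legal moves → neither.

neither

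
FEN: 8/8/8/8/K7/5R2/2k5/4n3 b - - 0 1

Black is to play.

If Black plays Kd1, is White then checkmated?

After Kd1: white king on a4; in check: no.
White is not in check, so this cannot be checkmate.

no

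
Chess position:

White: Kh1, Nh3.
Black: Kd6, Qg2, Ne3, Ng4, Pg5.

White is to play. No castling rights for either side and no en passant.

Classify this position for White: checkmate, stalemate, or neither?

checkmate

White to move; white king on h1.
In check: yes, from the black queen on g2.
King squares — g1: attacked by Qg2; g2: attacked by Ne3; h2: attacked by Qg2.
Legal moves for White: none.
In check with no legal moves → checkmate.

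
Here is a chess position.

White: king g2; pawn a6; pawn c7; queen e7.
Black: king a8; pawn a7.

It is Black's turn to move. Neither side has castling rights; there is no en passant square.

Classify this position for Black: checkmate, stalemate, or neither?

Black to move; black king on a8.
In check: no.
King squares — a7: own pawn; b7: attacked by Pa6; b8: attacked by Pc7.
Legal moves for Black: none.
Not in check and no legal moves → stalemate.

stalemate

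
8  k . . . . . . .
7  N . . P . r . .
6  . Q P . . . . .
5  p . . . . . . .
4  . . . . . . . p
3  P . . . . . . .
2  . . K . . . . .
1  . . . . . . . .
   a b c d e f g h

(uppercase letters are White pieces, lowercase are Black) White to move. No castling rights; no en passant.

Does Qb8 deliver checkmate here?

After Qb8: black king on a8; in check: yes, from the white queen on b8.
Black has 1 legal reply: Kxb8.
In check but a legal move exists → not checkmate.

no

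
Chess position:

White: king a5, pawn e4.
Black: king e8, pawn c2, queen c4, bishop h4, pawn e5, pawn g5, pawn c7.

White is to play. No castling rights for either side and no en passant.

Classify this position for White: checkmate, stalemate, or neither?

stalemate

White to move; white king on a5.
In check: no.
King squares — a4: attacked by Qc4; b4: attacked by Qc4; b5: attacked by Qc4; a6: attacked by Qc4; b6: attacked by Pc7.
Legal moves for White: none.
Not in check and no legal moves → stalemate.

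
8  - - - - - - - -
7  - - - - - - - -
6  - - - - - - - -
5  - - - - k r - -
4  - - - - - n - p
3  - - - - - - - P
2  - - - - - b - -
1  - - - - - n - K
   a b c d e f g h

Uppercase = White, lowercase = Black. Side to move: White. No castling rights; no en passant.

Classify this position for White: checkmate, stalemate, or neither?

stalemate

White to move; white king on h1.
In check: no.
King squares — g1: attacked by Bf2; g2: attacked by Nf4; h2: attacked by Nf1.
Legal moves for White: none.
Not in check and no legal moves → stalemate.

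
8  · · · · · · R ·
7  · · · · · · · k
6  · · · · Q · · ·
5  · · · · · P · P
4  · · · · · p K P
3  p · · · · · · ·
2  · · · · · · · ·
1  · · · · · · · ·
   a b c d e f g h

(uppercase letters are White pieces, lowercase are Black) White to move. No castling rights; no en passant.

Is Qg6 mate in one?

After Qg6: black king on h7; in check: yes, from the white queen on g6.
King squares — g6: attacked by Pf5; h6: attacked by Qg6; g7: attacked by Qg6; g8: attacked by Qg6; h8: attacked by Rg8.
Black has no legal moves → checkmate.

yes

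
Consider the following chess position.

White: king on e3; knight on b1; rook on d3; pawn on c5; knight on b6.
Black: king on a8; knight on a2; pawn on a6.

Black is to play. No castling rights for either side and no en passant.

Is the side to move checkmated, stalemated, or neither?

Black to move; black king on a8.
In check: yes, from the white knight on b6.
Legal moves for Black: Kb8, Kb7, Ka7.
Black is in check but has 3 legal moves → neither.

neither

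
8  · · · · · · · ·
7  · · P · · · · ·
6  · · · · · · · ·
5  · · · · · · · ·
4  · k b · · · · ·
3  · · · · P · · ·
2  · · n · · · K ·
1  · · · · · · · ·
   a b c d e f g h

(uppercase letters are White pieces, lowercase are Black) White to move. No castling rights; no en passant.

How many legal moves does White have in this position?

12

White to move; king on g2.
In check: no.
Legal moves: Kh3, Kg3, Kf3, Kh2, Kf2, Kh1, Kg1, c8=Q, c8=R, c8=B, c8=N, e4.
Count: 12.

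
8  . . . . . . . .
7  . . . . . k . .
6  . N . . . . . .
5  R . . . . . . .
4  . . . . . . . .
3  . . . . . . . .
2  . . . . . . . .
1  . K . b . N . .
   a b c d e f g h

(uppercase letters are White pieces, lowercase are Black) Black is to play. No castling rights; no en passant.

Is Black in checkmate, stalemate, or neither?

Black to move; black king on f7.
In check: no.
Legal moves for Black: Kg8, Kf8, Ke8, Kg7, Ke7, Kg6, Kf6, Ke6, Bh5, Bg4, Ba4, Bf3, Bb3, Be2, Bc2+.
Black has 15 legal moves and is not in check → neither.

neither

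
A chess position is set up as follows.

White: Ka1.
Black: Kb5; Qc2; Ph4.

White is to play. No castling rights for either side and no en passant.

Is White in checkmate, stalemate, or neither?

White to move; white king on a1.
In check: no.
King squares — b1: attacked by Qc2; a2: attacked by Qc2; b2: attacked by Qc2.
Legal moves for White: none.
Not in check and no legal moves → stalemate.

stalemate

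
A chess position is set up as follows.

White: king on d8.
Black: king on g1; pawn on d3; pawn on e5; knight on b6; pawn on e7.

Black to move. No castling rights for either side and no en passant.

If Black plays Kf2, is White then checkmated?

no

After Kf2: white king on d8; in check: no.
White is not in check, so this cannot be checkmate.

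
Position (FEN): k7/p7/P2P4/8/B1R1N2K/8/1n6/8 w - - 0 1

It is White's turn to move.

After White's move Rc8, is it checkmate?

yes

After Rc8: black king on a8; in check: yes, from the white rook on c8.
King squares — a7: own pawn; b7: attacked by Pa6; b8: attacked by Rc8.
Black has no legal moves → checkmate.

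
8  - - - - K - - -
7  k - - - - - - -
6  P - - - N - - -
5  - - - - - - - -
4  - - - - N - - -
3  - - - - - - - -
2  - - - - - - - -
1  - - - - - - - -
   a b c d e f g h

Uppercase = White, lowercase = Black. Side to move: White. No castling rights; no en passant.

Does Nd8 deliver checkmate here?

no

After Nd8: black king on a7; in check: no.
Black is not in check, so this cannot be checkmate.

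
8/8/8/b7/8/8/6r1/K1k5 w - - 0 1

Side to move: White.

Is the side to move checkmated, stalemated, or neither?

stalemate

White to move; white king on a1.
In check: no.
King squares — b1: attacked by Kc1; a2: attacked by Rg2; b2: attacked by Kc1.
Legal moves for White: none.
Not in check and no legal moves → stalemate.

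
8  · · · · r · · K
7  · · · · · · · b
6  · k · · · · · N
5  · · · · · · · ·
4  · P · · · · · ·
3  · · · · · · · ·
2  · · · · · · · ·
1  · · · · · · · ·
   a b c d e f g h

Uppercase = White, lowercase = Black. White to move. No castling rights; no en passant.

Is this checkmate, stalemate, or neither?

neither

White to move; white king on h8.
In check: yes, from the black rook on e8.
King squares — g7: available; h7: available; g8: attacked by Bh7.
Legal moves for White: Kxh7, Kg7, Ng8.
White is in check but has 3 legal moves → neither.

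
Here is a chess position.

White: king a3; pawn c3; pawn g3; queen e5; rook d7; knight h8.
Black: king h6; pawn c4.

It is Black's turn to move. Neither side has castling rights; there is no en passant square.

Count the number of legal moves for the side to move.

0

Black to move; king on h6.
In check: no.
Legal moves: none.
Count: 0.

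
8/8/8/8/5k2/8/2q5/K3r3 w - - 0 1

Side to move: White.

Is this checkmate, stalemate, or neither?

checkmate

White to move; white king on a1.
In check: yes, from the black rook on e1.
King squares — b1: attacked by Re1; a2: attacked by Qc2; b2: attacked by Qc2.
Legal moves for White: none.
In check with no legal moves → checkmate.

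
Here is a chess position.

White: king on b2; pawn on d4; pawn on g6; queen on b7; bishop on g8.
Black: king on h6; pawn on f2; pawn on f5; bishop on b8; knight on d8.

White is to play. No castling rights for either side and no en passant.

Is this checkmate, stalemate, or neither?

White to move; white king on b2.
In check: no.
Legal moves for White include: Bh7, Bf7, Be6, Bd5, Bc4, Bb3, Ba2, Qc8, Qxb8, Qa8, Qh7+, Qg7+, Qf7, Qe7, Qd7, Qc7, Qa7, Qc6, ... (list truncated; more exist).
White has legal moves and is not in check → neither.

neither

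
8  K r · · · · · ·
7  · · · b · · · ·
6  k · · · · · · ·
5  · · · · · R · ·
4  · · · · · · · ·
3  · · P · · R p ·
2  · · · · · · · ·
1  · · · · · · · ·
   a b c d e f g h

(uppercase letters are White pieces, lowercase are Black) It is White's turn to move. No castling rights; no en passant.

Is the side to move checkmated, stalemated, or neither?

neither

White to move; white king on a8.
In check: yes, from the black rook on b8.
Legal moves for White: Kxb8.
White is in check but has 1 legal move → neither.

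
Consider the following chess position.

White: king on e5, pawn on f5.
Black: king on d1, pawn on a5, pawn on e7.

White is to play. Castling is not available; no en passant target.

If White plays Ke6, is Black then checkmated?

After Ke6: black king on d1; in check: no.
Black is not in check, so this cannot be checkmate.

no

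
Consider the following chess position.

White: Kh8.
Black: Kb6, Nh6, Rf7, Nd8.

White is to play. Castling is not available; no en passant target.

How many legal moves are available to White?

White to move; king on h8.
In check: no.
Legal moves: none.
Count: 0.

0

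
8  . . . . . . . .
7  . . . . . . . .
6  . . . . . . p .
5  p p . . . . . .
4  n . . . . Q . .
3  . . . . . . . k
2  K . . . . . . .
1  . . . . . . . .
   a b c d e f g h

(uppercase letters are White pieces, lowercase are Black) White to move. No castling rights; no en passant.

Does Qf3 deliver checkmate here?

After Qf3: black king on h3; in check: yes, from the white queen on f3.
Black has 2 legal replies: Kh4, Kh2.
In check but a legal move exists → not checkmate.

no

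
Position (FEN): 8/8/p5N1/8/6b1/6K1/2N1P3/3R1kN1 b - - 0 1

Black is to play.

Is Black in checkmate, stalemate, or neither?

checkmate

Black to move; black king on f1.
In check: yes, from the white rook on d1.
King squares — e1: attacked by Rd1; g1: attacked by Rd1; e2: attacked by Ng1; f2: attacked by Kg3; g2: attacked by Kg3.
Legal moves for Black: none.
In check with no legal moves → checkmate.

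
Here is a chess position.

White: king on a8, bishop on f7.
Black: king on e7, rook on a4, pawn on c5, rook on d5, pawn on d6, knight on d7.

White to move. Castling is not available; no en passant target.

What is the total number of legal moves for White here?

1

White to move; king on a8.
In check: yes, from the black rook on a4.
Legal moves: Kb7.
Count: 1.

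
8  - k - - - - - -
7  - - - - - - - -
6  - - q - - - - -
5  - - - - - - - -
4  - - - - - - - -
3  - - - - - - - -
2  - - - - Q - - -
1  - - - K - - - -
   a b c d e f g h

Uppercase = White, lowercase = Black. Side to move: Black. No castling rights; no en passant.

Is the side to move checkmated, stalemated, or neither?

neither

Black to move; black king on b8.
In check: no.
Legal moves for Black include: Kc8, Ka8, Kc7, Kb7, Ka7, Qe8, Qc8, Qa8, Qd7+, Qc7, Qb7, Qh6, Qg6, Qf6, Qe6, Qd6+, Qb6, Qa6, ... (list truncated; more exist).
Black has legal moves and is not in check → neither.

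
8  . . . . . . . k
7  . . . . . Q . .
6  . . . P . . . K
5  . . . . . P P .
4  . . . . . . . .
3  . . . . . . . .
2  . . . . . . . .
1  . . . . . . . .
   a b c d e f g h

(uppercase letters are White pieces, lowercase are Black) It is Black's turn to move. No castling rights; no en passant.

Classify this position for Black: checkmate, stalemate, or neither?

Black to move; black king on h8.
In check: no.
King squares — g7: attacked by Kh6; h7: attacked by Kh6; g8: attacked by Qf7.
Legal moves for Black: none.
Not in check and no legal moves → stalemate.

stalemate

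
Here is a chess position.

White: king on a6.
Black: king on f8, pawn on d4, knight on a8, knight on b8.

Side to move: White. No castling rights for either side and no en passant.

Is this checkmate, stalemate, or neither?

White to move; white king on a6.
In check: yes, from the black knight on b8.
King squares — a5: available; b5: available; b6: attacked by Na8; a7: available; b7: available.
Legal moves for White: Kb7, Ka7, Kb5, Ka5.
White is in check but has 4 legal moves → neither.

neither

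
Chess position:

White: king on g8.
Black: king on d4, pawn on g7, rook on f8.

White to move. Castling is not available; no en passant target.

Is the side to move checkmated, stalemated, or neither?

White to move; white king on g8.
In check: yes, from the black rook on f8.
King squares — f7: attacked by Rf8; g7: available; h7: available; f8: available; h8: attacked by Rf8.
Legal moves for White: Kxf8, Kh7, Kxg7.
White is in check but has 3 legal moves → neither.

neither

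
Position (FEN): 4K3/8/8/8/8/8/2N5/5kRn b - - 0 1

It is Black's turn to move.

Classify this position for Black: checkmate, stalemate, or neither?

Black to move; black king on f1.
In check: yes, from the white rook on g1.
Legal moves for Black: Kf2, Ke2, Kxg1.
Black is in check but has 3 legal moves → neither.

neither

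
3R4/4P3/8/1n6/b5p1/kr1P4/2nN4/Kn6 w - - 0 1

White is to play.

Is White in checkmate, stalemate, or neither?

checkmate

White to move; white king on a1.
In check: yes, from the black knight on c2.
King squares — b1: attacked by Rb3; a2: attacked by Ka3; b2: attacked by Ka3.
Legal moves for White: none.
In check with no legal moves → checkmate.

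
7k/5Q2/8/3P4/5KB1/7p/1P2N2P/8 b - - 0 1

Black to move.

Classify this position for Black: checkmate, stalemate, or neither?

Black to move; black king on h8.
In check: no.
King squares — g7: attacked by Qf7; h7: attacked by Qf7; g8: attacked by Qf7.
Legal moves for Black: none.
Not in check and no legal moves → stalemate.

stalemate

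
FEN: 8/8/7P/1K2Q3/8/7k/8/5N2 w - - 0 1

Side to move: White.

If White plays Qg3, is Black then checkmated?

After Qg3: black king on h3; in check: yes, from the white queen on g3.
King squares — g2: attacked by Qg3; h2: attacked by Nf1; g3: attacked by Nf1; g4: attacked by Qg3; h4: attacked by Qg3.
Black has no legal moves → checkmate.

yes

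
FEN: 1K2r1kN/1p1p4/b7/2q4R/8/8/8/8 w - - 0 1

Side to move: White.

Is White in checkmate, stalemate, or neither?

White to move; white king on b8.
In check: yes, from the black rook on e8.
King squares — a7: attacked by Qc5; b7: attacked by Ba6; c7: attacked by Qc5; a8: attacked by Re8; c8: attacked by Qc5.
Legal moves for White: none.
In check with no legal moves → checkmate.

checkmate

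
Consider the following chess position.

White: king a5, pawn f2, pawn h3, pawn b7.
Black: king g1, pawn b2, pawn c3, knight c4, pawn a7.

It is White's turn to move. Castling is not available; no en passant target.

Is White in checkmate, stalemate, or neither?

neither

White to move; white king on a5.
In check: yes, from the black knight on c4.
King squares — a4: available; b4: available; b5: available; a6: available; b6: attacked by Nc4.
Legal moves for White: Ka6, Kb5, Kb4, Ka4.
White is in check but has 4 legal moves → neither.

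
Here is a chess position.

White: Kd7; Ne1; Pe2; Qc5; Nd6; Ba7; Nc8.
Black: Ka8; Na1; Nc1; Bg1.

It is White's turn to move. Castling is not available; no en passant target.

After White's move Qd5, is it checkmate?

After Qd5: black king on a8; in check: yes, from the white queen on d5.
King squares — a7: attacked by Nc8; b7: attacked by Qd5; b8: attacked by Ba7.
Black has no legal moves → checkmate.

yes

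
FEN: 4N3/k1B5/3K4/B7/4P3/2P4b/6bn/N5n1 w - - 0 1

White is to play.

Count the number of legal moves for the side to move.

White to move; king on d6.
In check: no.
Legal moves: Ng7, Nf6, Bd8, Bb8+, Bcb6+, Ke7, Kc6, Ke5, Kd5, Kc5, Bab6+, Bb4, Nb3, Nc2, e5, c4.
Count: 16.

16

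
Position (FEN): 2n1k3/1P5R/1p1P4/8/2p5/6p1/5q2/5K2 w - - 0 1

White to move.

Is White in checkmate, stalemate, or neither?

checkmate

White to move; white king on f1.
In check: yes, from the black queen on f2.
King squares — e1: attacked by Qf2; g1: attacked by Qf2; e2: attacked by Qf2; f2: attacked by Pg3; g2: attacked by Qf2.
Legal moves for White: none.
In check with no legal moves → checkmate.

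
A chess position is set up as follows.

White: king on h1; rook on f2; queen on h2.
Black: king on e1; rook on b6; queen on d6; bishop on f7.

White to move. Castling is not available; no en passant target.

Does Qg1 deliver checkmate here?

After Qg1: black king on e1; in check: yes, from the white queen on g1.
King squares — d1: attacked by Qg1; f1: attacked by Qg1; d2: attacked by Rf2; e2: attacked by Rf2; f2: attacked by Qg1.
Black has no legal moves → checkmate.

yes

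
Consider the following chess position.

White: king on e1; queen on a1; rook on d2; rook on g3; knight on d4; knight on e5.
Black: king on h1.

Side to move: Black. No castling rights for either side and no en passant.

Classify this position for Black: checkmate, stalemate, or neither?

Black to move; black king on h1.
In check: no.
King squares — g1: attacked by Rg3; g2: attacked by Rd2; h2: attacked by Rd2.
Legal moves for Black: none.
Not in check and no legal moves → stalemate.

stalemate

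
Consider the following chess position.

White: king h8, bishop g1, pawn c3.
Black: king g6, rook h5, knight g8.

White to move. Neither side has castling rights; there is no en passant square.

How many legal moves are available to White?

White to move; king on h8.
In check: yes, from the black rook on h5.
Legal moves: Kxg8.
Count: 1.

1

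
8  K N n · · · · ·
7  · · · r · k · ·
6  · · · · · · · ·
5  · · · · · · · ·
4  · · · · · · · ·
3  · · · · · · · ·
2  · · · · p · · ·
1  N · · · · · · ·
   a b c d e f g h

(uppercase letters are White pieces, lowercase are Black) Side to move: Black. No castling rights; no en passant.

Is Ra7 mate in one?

After Ra7: white king on a8; in check: yes, from the black rook on a7.
King squares — a7: attacked by Nc8; b7: attacked by Ra7; b8: own knight.
White has no legal moves → checkmate.

yes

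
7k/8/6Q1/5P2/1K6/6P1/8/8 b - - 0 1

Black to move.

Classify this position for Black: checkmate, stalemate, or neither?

Black to move; black king on h8.
In check: no.
King squares — g7: attacked by Qg6; h7: attacked by Qg6; g8: attacked by Qg6.
Legal moves for Black: none.
Not in check and no legal moves → stalemate.

stalemate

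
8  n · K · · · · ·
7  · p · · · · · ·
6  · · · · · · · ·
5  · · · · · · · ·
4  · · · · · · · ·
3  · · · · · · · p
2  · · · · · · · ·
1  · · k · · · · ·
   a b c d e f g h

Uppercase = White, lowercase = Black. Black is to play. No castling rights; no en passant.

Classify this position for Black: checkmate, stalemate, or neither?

Black to move; black king on c1.
In check: no.
Legal moves for Black: Nc7, Nb6+, Kd2, Kc2, Kb2, Kd1, Kb1, b6, h2, b5.
Black has 10 legal moves and is not in check → neither.

neither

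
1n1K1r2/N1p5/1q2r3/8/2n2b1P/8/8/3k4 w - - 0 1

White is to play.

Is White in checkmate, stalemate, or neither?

White to move; white king on d8.
In check: yes, from the black rook on f8.
King squares — c7: attacked by Bf4; d7: attacked by Nb8; e7: attacked by Re6; c8: attacked by Rf8; e8: attacked by Re6.
Legal moves for White: none.
In check with no legal moves → checkmate.

checkmate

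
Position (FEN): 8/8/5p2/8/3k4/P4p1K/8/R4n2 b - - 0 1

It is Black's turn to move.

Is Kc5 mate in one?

After Kc5: white king on h3; in check: no.
White is not in check, so this cannot be checkmate.

no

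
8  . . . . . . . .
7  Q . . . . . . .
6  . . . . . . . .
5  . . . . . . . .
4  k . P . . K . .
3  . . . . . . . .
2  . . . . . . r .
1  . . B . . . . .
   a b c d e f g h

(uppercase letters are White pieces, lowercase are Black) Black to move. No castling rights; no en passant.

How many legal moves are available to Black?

Black to move; king on a4.
In check: yes, from the white queen on a7.
Legal moves: Kb4, Kb3.
Count: 2.

2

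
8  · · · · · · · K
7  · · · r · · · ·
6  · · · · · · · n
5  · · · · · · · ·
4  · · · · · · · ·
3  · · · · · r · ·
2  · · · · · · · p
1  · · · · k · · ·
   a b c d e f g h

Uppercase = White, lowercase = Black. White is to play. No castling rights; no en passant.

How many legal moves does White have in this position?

White to move; king on h8.
In check: no.
Legal moves: none.
Count: 0.

0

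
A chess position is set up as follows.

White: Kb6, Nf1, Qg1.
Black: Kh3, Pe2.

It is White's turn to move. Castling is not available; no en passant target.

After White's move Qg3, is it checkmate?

yes

After Qg3: black king on h3; in check: yes, from the white queen on g3.
King squares — g2: attacked by Qg3; h2: attacked by Nf1; g3: attacked by Nf1; g4: attacked by Qg3; h4: attacked by Qg3.
Black has no legal moves → checkmate.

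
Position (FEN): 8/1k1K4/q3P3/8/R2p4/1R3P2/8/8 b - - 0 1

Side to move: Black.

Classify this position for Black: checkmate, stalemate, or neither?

Black to move; black king on b7.
In check: yes, from the white rook on b3.
Legal moves for Black: Ka8, Ka7, Qb6, Qb5+.
Black is in check but has 4 legal moves → neither.

neither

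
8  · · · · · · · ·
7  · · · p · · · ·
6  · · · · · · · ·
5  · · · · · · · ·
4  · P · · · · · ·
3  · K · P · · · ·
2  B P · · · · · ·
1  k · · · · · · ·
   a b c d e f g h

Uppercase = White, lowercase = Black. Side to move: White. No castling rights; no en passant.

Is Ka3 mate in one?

no

After Ka3: black king on a1; in check: no.
Black is not in check, so this cannot be checkmate.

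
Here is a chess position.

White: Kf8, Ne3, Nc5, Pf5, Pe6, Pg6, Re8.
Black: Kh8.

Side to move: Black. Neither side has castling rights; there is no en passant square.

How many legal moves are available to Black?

Black to move; king on h8.
In check: no.
Legal moves: none.
Count: 0.

0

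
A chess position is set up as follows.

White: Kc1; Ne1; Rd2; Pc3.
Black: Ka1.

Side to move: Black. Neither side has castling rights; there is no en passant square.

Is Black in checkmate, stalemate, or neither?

Black to move; black king on a1.
In check: no.
King squares — b1: attacked by Kc1; a2: attacked by Rd2; b2: attacked by Kc1.
Legal moves for Black: none.
Not in check and no legal moves → stalemate.

stalemate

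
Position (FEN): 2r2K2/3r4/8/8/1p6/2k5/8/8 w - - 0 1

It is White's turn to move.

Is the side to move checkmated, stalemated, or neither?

checkmate

White to move; white king on f8.
In check: yes, from the black rook on c8.
King squares — e7: attacked by Rd7; f7: attacked by Rd7; g7: attacked by Rd7; e8: attacked by Rc8; g8: attacked by Rc8.
Legal moves for White: none.
In check with no legal moves → checkmate.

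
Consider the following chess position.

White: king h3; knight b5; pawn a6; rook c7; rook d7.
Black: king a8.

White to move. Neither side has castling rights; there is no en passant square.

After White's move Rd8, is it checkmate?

After Rd8: black king on a8; in check: yes, from the white rook on d8.
King squares — a7: attacked by Nb5; b7: attacked by Pa6; b8: attacked by Rd8.
Black has no legal moves → checkmate.

yes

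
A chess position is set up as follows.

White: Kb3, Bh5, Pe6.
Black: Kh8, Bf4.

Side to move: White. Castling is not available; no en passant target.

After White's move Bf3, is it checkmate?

no

After Bf3: black king on h8; in check: no.
Black is not in check, so this cannot be checkmate.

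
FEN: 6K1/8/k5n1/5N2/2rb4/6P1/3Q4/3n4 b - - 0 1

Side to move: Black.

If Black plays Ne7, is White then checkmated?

no

After Ne7: white king on g8; in check: yes, from the black knight on e7.
White has 4 legal replies: Kf8, Kh7, Kf7, Nxe7.
In check but a legal move exists → not checkmate.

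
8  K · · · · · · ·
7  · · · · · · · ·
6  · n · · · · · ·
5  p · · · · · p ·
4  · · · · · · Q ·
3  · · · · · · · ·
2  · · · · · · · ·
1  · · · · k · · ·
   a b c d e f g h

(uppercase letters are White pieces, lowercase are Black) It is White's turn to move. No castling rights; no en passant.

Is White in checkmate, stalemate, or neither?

neither

White to move; white king on a8.
In check: yes, from the black knight on b6.
King squares — a7: available; b7: available; b8: available.
Legal moves for White: Kb8, Kb7, Ka7.
White is in check but has 3 legal moves → neither.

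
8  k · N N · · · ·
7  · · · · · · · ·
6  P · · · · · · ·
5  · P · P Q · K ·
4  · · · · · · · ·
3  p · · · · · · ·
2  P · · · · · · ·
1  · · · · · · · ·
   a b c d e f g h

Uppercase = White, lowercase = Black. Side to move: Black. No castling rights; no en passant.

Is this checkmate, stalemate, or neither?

stalemate

Black to move; black king on a8.
In check: no.
King squares — a7: attacked by Nc8; b7: attacked by Pa6; b8: attacked by Qe5.
Legal moves for Black: none.
Not in check and no legal moves → stalemate.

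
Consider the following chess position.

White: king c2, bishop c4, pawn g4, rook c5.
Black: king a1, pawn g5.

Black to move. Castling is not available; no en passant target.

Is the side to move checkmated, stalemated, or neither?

stalemate

Black to move; black king on a1.
In check: no.
King squares — b1: attacked by Kc2; a2: attacked by Bc4; b2: attacked by Kc2.
Legal moves for Black: none.
Not in check and no legal moves → stalemate.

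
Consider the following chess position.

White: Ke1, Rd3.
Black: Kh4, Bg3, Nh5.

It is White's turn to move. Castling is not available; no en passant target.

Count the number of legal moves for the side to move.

White to move; king on e1.
In check: yes, from the black bishop on g3.
Legal moves: Ke2, Kd2, Kf1, Kd1, Rxg3.
Count: 5.

5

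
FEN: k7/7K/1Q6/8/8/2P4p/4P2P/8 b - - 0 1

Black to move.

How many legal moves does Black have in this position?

0

Black to move; king on a8.
In check: no.
Legal moves: none.
Count: 0.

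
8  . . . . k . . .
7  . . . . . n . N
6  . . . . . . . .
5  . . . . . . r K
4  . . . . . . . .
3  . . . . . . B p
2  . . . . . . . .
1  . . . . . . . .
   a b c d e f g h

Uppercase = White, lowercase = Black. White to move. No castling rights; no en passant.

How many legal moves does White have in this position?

2

White to move; king on h5.
In check: yes, from the black rook on g5.
Legal moves: Kh4, Nxg5.
Count: 2.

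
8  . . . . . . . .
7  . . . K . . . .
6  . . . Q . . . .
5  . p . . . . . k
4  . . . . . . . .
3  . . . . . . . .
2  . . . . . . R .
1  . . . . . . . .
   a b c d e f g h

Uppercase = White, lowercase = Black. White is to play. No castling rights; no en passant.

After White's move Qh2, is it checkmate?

After Qh2: black king on h5; in check: yes, from the white queen on h2.
King squares — g4: attacked by Rg2; h4: attacked by Qh2; g5: attacked by Rg2; g6: attacked by Rg2; h6: attacked by Qh2.
Black has no legal moves → checkmate.

yes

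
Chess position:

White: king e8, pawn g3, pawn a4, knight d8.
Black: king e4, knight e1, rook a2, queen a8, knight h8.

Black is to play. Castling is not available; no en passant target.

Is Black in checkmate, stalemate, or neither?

neither

Black to move; black king on e4.
In check: no.
Legal moves for Black include: Nf7, Ng6, Qxd8+, Qc8, Qb8, Qb7, Qa7, Qc6+, Qa6, Qd5, Qa5, Qxa4+, Kf5, Ke5, Kd5, Kd4, Kf3, Ke3, ... (list truncated; more exist).
Black has legal moves and is not in check → neither.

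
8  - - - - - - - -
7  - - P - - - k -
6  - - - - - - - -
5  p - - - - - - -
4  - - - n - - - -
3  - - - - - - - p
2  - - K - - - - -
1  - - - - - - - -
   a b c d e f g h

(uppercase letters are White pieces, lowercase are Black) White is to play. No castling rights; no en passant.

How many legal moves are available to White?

White to move; king on c2.
In check: yes, from the black knight on d4.
Legal moves: Kd3, Kc3, Kd2, Kb2, Kd1, Kc1, Kb1.
Count: 7.

7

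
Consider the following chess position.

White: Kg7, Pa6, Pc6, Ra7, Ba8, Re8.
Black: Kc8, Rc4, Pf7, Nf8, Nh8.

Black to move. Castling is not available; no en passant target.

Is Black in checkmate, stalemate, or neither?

checkmate

Black to move; black king on c8.
In check: yes, from the white rook on e8.
King squares — b7: attacked by Pa6; c7: attacked by Ra7; d7: attacked by Pc6; b8: attacked by Re8; d8: attacked by Re8.
Legal moves for Black: none.
In check with no legal moves → checkmate.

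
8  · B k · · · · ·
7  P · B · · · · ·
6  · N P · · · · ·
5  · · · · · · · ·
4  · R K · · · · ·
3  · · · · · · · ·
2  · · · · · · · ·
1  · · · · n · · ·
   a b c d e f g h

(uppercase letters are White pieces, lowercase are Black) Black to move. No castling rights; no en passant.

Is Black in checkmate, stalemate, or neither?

checkmate

Black to move; black king on c8.
In check: yes, from the white knight on b6.
King squares — b7: attacked by Pc6; c7: attacked by Bb8; d7: attacked by Nb6; b8: attacked by Pa7; d8: attacked by Bc7.
Legal moves for Black: none.
In check with no legal moves → checkmate.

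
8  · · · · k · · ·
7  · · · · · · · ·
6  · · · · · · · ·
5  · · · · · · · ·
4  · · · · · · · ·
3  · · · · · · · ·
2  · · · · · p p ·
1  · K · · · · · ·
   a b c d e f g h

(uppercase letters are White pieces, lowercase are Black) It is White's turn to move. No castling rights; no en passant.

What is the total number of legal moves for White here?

5

White to move; king on b1.
In check: no.
Legal moves: Kc2, Kb2, Ka2, Kc1, Ka1.
Count: 5.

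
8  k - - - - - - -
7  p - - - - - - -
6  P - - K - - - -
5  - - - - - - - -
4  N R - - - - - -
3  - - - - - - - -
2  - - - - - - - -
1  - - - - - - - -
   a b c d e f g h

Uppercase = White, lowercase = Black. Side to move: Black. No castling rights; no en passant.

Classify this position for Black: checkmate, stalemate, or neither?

Black to move; black king on a8.
In check: no.
King squares — a7: own pawn; b7: attacked by Rb4; b8: attacked by Rb4.
Legal moves for Black: none.
Not in check and no legal moves → stalemate.

stalemate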